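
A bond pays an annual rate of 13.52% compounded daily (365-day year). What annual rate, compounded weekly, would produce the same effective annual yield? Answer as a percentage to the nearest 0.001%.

EAR = (1 + 0.1352/365)^365 − 1 = 0.144737.
Solve (1 + r/52)^52 = 1.144737: r/52 = 1.144737^(1/52) − 1 = 0.002603, so r = 0.135351 = 13.535%.

13.535%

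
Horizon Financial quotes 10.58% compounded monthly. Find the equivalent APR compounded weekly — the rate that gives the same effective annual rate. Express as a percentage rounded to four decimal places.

EAR = (1 + 0.1058/12)^12 − 1 = 0.111084.
Solve (1 + r/52)^52 = 1.111084: r/52 = 1.111084^(1/52) − 1 = 0.002028, so r = 0.105443 = 10.5443%.

10.5443%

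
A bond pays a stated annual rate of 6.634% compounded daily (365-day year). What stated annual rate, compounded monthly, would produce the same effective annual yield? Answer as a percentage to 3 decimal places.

6.652%

EAR = (1 + 0.06634/365)^365 − 1 = 0.068584.
Solve (1 + r/12)^12 = 1.068584: r/12 = 1.068584^(1/12) − 1 = 0.005543, so r = 0.066518 = 6.652%.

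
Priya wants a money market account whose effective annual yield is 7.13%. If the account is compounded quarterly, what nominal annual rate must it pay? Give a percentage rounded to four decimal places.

6.9469%

(1 + r/4)^4 − 1 = 0.0713, so 1 + r/4 = 1.0713^(1/4).
r/4 = 0.017367, so r = 0.069469 = 6.9469%.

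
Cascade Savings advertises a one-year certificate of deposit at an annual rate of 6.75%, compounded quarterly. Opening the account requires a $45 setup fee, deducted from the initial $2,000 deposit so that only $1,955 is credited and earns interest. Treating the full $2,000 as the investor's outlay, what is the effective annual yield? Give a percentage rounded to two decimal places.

4.52%

Value after one year: 1,955 × (1 + 0.0675/4)^4 = 1,955 × 1.069228 = $2,090.34.
Effective yield on the $2,000 outlay: 2,090.34 / 2,000 − 1 = 0.045170 = 4.52%.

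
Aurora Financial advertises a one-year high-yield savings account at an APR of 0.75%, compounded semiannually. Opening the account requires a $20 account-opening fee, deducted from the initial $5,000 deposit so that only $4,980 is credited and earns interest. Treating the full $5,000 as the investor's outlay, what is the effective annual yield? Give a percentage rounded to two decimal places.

Value after one year: 4,980 × (1 + 0.0075/2)^2 = 4,980 × 1.007514 = $5,017.42.
Effective yield on the $5,000 outlay: 5,017.42 / 5,000 − 1 = 0.003484 = 0.35%.

0.35%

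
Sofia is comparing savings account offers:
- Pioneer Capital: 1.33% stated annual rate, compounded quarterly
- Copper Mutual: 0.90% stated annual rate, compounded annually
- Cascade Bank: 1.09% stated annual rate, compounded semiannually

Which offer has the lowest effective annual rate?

Copper Mutual

Pioneer Capital: (1 + 0.0133/4)^4 − 1 = 1.337%
Copper Mutual: compounded annually, EAR = 0.900%
Cascade Bank: (1 + 0.0109/2)^2 − 1 = 1.093%
The lowest effective annual rate is Copper Mutual at 0.900%.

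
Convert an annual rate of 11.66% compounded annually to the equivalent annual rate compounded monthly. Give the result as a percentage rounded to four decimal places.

Compounded annually, EAR = nominal = 0.116600.
Solve (1 + r/12)^12 = 1.116600: r/12 = 1.116600^(1/12) − 1 = 0.009233, so r = 0.110797 = 11.0797%.

11.0797%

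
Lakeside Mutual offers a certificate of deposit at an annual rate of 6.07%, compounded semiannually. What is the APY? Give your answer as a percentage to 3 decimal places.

6.162%

EAR = (1 + 0.0607/2)^2 − 1.
= 1.061621 − 1 = 6.162%.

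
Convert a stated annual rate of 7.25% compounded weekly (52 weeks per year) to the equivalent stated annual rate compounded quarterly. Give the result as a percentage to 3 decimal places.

7.311%

EAR = (1 + 0.0725/52)^52 − 1 = 0.075139.
Solve (1 + r/4)^4 = 1.075139: r/4 = 1.075139^(1/4) − 1 = 0.018277, so r = 0.073110 = 7.311%.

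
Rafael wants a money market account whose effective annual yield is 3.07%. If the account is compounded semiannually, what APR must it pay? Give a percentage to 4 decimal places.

3.0468%

(1 + r/2)^2 − 1 = 0.0307, so 1 + r/2 = 1.0307^(1/2).
r/2 = 0.015234, so r = 0.030468 = 3.0468%.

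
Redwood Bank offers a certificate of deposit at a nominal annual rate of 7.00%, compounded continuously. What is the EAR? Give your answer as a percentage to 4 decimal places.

7.2508%

With continuous compounding, EAR = e^0.0700 − 1.
e^0.0700 = 1.072508, so EAR = 0.072508 = 7.2508%.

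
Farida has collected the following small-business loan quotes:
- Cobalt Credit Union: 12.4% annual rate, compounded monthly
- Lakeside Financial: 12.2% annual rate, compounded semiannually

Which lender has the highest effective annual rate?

Cobalt Credit Union

Cobalt Credit Union: (1 + 0.124/12)^12 − 1 = 13.130%
Lakeside Financial: (1 + 0.122/2)^2 − 1 = 12.572%
The highest effective annual rate is Cobalt Credit Union at 13.130%.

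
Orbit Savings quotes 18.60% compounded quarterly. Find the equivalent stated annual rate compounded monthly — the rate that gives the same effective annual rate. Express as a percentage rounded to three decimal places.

EAR = (1 + 0.1860/4)^4 − 1 = 0.199380.
Solve (1 + r/12)^12 = 1.199380: r/12 = 1.199380^(1/12) − 1 = 0.015266, so r = 0.183189 = 18.319%.

18.319%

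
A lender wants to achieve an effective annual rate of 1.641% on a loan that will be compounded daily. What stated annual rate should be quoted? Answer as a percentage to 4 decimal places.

(1 + r/365)^365 − 1 = 0.01641, so 1 + r/365 = 1.01641^(1/365).
r/365 = 0.000045, so r = 0.016277 = 1.6277%.

1.6277%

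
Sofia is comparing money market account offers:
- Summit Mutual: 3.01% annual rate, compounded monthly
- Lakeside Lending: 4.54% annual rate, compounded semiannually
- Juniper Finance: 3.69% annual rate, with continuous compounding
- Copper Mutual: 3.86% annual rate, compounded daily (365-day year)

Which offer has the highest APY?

Lakeside Lending

Summit Mutual: (1 + 0.0301/12)^12 − 1 = 3.052%
Lakeside Lending: (1 + 0.0454/2)^2 − 1 = 4.592%
Juniper Finance: e^0.0369 − 1 = 3.759%
Copper Mutual: (1 + 0.0386/365)^365 − 1 = 3.935%
The highest effective annual rate is Lakeside Lending at 4.592%.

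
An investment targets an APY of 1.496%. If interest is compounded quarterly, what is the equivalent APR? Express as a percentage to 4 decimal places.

1.4877%

(1 + r/4)^4 − 1 = 0.01496, so 1 + r/4 = 1.01496^(1/4).
r/4 = 0.003719, so r = 0.014877 = 1.4877%.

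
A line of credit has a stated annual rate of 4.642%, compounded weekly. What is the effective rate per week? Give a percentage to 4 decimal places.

0.0893%

With a nominal annual rate compounded weekly, the periodic rate is the nominal rate divided by 52.
i = 0.04642 / 52 = 0.0008927 = 0.0893%.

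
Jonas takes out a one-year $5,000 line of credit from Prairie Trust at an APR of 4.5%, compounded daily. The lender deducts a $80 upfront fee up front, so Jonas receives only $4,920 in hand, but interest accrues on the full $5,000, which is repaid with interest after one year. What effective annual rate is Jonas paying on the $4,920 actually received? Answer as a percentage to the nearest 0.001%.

Amount owed after one year: 5,000 × (1 + 0.045/365)^365 = 5,000 × 1.046025 = $5,230.12.
Effective rate on net proceeds: 5,230.12 / 4,920 − 1 = 0.063033 = 6.303%.

6.303%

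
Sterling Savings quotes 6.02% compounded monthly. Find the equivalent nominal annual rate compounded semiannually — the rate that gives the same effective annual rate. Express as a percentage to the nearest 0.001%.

EAR = (1 + 0.0602/12)^12 − 1 = 0.061889.
Solve (1 + r/2)^2 = 1.061889: r/2 = 1.061889^(1/2) − 1 = 0.030480, so r = 0.060960 = 6.096%.

6.096%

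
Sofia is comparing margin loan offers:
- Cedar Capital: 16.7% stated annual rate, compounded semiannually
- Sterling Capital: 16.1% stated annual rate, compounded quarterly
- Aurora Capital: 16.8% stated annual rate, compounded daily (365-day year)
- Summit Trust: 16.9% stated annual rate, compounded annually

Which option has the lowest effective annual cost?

Summit Trust

Cedar Capital: (1 + 0.167/2)^2 − 1 = 17.397%
Sterling Capital: (1 + 0.161/4)^4 − 1 = 17.098%
Aurora Capital: (1 + 0.168/365)^365 − 1 = 18.289%
Summit Trust: compounded annually, EAR = 16.900%
The lowest effective annual rate is Summit Trust at 16.900%.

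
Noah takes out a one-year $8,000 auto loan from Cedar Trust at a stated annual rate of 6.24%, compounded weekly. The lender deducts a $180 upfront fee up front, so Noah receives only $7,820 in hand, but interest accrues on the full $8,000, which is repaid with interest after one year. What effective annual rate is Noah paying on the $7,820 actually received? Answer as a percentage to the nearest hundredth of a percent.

Amount owed after one year: 8,000 × (1 + 0.0624/52)^52 = 8,000 × 1.064348 = $8,514.79.
Effective rate on net proceeds: 8,514.79 / 7,820 − 1 = 0.088847 = 8.88%.

8.88%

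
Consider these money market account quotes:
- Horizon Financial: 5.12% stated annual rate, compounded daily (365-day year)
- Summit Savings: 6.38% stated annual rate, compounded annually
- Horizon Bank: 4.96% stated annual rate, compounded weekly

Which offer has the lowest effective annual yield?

Horizon Bank

Horizon Financial: (1 + 0.0512/365)^365 − 1 = 5.253%
Summit Savings: compounded annually, EAR = 6.380%
Horizon Bank: (1 + 0.0496/52)^52 − 1 = 5.083%
The lowest effective annual rate is Horizon Bank at 5.083%.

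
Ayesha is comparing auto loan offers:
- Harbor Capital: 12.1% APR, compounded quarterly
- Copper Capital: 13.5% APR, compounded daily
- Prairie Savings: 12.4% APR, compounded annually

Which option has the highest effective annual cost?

Copper Capital

Harbor Capital: (1 + 0.121/4)^4 − 1 = 12.660%
Copper Capital: (1 + 0.135/365)^365 − 1 = 14.451%
Prairie Savings: compounded annually, EAR = 12.400%
The highest effective annual rate is Copper Capital at 14.451%.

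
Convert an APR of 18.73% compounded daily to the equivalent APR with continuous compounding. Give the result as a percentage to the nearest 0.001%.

EAR = (1 + 0.1873/365)^365 − 1 = 0.205931.
Equivalent continuous rate: r = ln(1 + 0.205931) = 0.187252 = 18.725%.

18.725%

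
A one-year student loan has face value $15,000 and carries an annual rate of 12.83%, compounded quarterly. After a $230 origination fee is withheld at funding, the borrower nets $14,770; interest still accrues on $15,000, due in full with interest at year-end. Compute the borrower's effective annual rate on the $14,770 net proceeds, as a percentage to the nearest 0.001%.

15.227%

Amount owed after one year: 15,000 × (1 + 0.1283/4)^4 = 15,000 × 1.134606 = $17,019.09.
Effective rate on net proceeds: 17,019.09 / 14,770 − 1 = 0.152274 = 15.227%.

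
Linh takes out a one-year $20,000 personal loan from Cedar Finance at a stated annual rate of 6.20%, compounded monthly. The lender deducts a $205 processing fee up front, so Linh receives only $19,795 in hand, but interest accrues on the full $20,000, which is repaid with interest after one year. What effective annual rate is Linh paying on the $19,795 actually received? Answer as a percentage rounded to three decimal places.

Amount owed after one year: 20,000 × (1 + 0.0620/12)^12 = 20,000 × 1.063793 = $21,275.85.
Effective rate on net proceeds: 21,275.85 / 19,795 − 1 = 0.074809 = 7.481%.

7.481%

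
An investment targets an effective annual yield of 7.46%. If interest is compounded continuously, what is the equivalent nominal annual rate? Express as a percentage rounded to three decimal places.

7.195%

Continuous: nominal r satisfies e^r − 1 = 0.0746.
r = ln(1 + 0.0746) = ln(1.0746) = 0.071948 = 7.195%.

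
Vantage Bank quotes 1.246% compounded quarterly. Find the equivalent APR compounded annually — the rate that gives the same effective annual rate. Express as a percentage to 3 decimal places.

1.252%

EAR = (1 + 0.01246/4)^4 − 1 = 0.012518.
Compounded annually, the equivalent nominal rate is the EAR itself: 1.252%.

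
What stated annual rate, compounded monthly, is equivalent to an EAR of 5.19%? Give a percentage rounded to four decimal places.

5.0705%

(1 + r/12)^12 − 1 = 0.0519, so 1 + r/12 = 1.0519^(1/12).
r/12 = 0.004225, so r = 0.050705 = 5.0705%.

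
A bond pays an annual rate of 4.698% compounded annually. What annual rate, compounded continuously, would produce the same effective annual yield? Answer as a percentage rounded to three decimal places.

4.591%

Compounded annually, EAR = nominal = 0.046980.
Equivalent continuous rate: r = ln(1 + 0.046980) = 0.045910 = 4.591%.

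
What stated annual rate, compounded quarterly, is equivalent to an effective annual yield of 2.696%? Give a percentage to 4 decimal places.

2.6692%

(1 + r/4)^4 − 1 = 0.02696, so 1 + r/4 = 1.02696^(1/4).
r/4 = 0.006673, so r = 0.026692 = 2.6692%.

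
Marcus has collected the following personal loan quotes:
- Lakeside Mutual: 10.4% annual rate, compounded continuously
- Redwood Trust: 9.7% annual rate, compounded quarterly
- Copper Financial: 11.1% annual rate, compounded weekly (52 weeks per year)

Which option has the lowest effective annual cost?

Lakeside Mutual: e^0.104 − 1 = 10.960%
Redwood Trust: (1 + 0.097/4)^4 − 1 = 10.059%
Copper Financial: (1 + 0.111/52)^52 − 1 = 11.726%
The lowest effective annual rate is Redwood Trust at 10.059%.

Redwood Trust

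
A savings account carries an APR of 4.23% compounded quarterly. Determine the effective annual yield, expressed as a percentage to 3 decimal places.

EAR = (1 + 0.0423/4)^4 − 1.
= (1 + 0.010575)^4 − 1 = 1.042976 − 1 = 4.298%.

4.298%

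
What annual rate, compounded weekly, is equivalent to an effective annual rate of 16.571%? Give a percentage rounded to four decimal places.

(1 + r/52)^52 − 1 = 0.16571, so 1 + r/52 = 1.16571^(1/52).
r/52 = 0.002953, so r = 0.153557 = 15.3557%.

15.3557%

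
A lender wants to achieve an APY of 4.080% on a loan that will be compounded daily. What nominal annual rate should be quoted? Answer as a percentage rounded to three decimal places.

(1 + r/365)^365 − 1 = 0.04080, so 1 + r/365 = 1.04080^(1/365).
r/365 = 0.000110, so r = 0.039992 = 3.999%.

3.999%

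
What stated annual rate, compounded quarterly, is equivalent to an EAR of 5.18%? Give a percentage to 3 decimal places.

(1 + r/4)^4 − 1 = 0.0518, so 1 + r/4 = 1.0518^(1/4).
r/4 = 0.012706, so r = 0.050823 = 5.082%.

5.082%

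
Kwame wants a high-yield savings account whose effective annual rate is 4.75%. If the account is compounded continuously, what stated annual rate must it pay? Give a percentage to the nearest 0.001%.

Continuous: nominal r satisfies e^r − 1 = 0.0475.
r = ln(1 + 0.0475) = ln(1.0475) = 0.046406 = 4.641%.

4.641%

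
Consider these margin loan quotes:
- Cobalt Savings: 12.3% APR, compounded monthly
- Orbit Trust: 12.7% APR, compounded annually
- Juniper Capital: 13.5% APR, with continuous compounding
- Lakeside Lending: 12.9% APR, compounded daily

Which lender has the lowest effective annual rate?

Orbit Trust

Cobalt Savings: (1 + 0.123/12)^12 − 1 = 13.018%
Orbit Trust: compounded annually, EAR = 12.700%
Juniper Capital: e^0.135 − 1 = 14.454%
Lakeside Lending: (1 + 0.129/365)^365 − 1 = 13.766%
The lowest effective annual rate is Orbit Trust at 12.700%.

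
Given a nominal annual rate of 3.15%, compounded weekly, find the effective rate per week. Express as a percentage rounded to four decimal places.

0.0606%

With a nominal annual rate compounded weekly, the periodic rate is the nominal rate divided by 52.
i = 0.0315 / 52 = 0.0006058 = 0.0606%.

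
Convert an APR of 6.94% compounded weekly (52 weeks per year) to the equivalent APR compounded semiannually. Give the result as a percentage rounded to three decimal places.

7.057%

EAR = (1 + 0.0694/52)^52 − 1 = 0.071815.
Solve (1 + r/2)^2 = 1.071815: r/2 = 1.071815^(1/2) − 1 = 0.035285, so r = 0.070570 = 7.057%.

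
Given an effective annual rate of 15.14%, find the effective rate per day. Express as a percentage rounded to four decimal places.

The per-day rate i satisfies (1 + i)^365 = 1 + 0.1514.
i = 1.1514^(1/365) − 1 = 0.0003863 = 0.0386%.

0.0386%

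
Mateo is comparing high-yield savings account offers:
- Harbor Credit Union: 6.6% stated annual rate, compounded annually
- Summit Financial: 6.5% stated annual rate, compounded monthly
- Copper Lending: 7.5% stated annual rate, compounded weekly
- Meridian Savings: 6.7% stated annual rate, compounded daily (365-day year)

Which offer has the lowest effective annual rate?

Harbor Credit Union

Harbor Credit Union: compounded annually, EAR = 6.600%
Summit Financial: (1 + 0.065/12)^12 − 1 = 6.697%
Copper Lending: (1 + 0.075/52)^52 − 1 = 7.783%
Meridian Savings: (1 + 0.067/365)^365 − 1 = 6.929%
The lowest effective annual rate is Harbor Credit Union at 6.600%.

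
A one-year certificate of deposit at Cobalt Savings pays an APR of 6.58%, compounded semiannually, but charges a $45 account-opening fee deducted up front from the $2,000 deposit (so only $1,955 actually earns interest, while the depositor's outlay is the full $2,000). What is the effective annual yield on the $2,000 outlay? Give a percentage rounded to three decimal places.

Value after one year: 1,955 × (1 + 0.0658/2)^2 = 1,955 × 1.066882 = $2,085.76.
Effective yield on the $2,000 outlay: 2,085.76 / 2,000 − 1 = 0.042878 = 4.288%.

4.288%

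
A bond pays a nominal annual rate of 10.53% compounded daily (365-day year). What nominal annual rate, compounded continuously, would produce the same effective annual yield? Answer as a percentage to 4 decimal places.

10.5285%

EAR = (1 + 0.1053/365)^365 − 1 = 0.111027.
Equivalent continuous rate: r = ln(1 + 0.111027) = 0.105285 = 10.5285%.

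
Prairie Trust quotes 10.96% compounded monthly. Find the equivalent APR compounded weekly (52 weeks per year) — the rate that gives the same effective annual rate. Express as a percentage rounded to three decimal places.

EAR = (1 + 0.1096/12)^12 − 1 = 0.115277.
Solve (1 + r/52)^52 = 1.115277: r/52 = 1.115277^(1/52) − 1 = 0.002100, so r = 0.109217 = 10.922%.

10.922%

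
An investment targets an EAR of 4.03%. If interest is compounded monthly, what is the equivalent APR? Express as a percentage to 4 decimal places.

(1 + r/12)^12 − 1 = 0.0403, so 1 + r/12 = 1.0403^(1/12).
r/12 = 0.003298, so r = 0.039574 = 3.9574%.

3.9574%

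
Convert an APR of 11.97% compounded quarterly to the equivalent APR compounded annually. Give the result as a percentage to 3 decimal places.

12.518%

EAR = (1 + 0.1197/4)^4 − 1 = 0.125181.
Compounded annually, the equivalent nominal rate is the EAR itself: 12.518%.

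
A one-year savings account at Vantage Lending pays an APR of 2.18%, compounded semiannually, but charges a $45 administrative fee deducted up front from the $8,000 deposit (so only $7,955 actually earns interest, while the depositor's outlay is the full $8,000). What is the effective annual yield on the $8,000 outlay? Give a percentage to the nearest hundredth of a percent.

1.62%

Value after one year: 7,955 × (1 + 0.0218/2)^2 = 7,955 × 1.021919 = $8,129.36.
Effective yield on the $8,000 outlay: 8,129.36 / 8,000 − 1 = 0.016171 = 1.62%.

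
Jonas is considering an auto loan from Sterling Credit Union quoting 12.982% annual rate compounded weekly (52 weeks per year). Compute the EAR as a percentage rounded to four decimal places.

EAR = (1 + 0.12982/52)^52 − 1.
= 1.138439 − 1 = 13.8439%.

13.8439%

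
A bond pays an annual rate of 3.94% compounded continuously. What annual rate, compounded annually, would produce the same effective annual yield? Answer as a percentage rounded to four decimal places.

4.0186%

EAR under continuous compounding: e^0.0394 − 1 = 0.040186.
Compounded annually, the equivalent nominal rate is the EAR itself: 4.0186%.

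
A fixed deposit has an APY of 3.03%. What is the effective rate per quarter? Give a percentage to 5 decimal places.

0.74904%

The per-quarter rate i satisfies (1 + i)^4 = 1 + 0.0303.
i = 1.0303^(1/4) − 1 = 0.0074904 = 0.74904%.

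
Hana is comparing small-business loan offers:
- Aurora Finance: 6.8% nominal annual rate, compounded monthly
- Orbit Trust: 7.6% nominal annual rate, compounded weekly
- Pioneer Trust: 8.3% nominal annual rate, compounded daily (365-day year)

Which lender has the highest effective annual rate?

Pioneer Trust

Aurora Finance: (1 + 0.068/12)^12 − 1 = 7.016%
Orbit Trust: (1 + 0.076/52)^52 − 1 = 7.890%
Pioneer Trust: (1 + 0.083/365)^365 − 1 = 8.653%
The highest effective annual rate is Pioneer Trust at 8.653%.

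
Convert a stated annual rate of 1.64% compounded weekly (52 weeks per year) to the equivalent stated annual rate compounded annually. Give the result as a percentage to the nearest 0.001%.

EAR = (1 + 0.0164/52)^52 − 1 = 0.016533.
Compounded annually, the equivalent nominal rate is the EAR itself: 1.653%.

1.653%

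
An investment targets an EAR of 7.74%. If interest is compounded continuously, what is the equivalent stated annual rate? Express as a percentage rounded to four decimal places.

Continuous: nominal r satisfies e^r − 1 = 0.0774.
r = ln(1 + 0.0774) = ln(1.0774) = 0.074551 = 7.4551%.

7.4551%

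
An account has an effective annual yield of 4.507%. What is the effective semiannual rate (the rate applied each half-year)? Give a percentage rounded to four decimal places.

The per-half-year rate i satisfies (1 + i)^2 = 1 + 0.04507.
i = 1.04507^(1/2) − 1 = 0.0222867 = 2.2287%.

2.2287%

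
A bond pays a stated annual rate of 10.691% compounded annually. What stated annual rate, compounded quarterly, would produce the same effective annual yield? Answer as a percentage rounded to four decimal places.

10.2873%

Compounded annually, EAR = nominal = 0.106910.
Solve (1 + r/4)^4 = 1.106910: r/4 = 1.106910^(1/4) − 1 = 0.025718, so r = 0.102873 = 10.2873%.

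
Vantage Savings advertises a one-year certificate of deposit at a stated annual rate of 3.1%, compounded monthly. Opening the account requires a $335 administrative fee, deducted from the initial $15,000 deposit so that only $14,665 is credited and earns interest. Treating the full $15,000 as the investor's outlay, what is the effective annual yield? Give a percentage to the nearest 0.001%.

0.841%

Value after one year: 14,665 × (1 + 0.031/12)^12 = 14,665 × 1.031444 = $15,126.13.
Effective yield on the $15,000 outlay: 15,126.13 / 15,000 − 1 = 0.008409 = 0.841%.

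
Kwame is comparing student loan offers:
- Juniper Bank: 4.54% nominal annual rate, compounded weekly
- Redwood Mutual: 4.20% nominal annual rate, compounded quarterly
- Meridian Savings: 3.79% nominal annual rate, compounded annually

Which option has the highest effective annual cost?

Juniper Bank

Juniper Bank: (1 + 0.0454/52)^52 − 1 = 4.643%
Redwood Mutual: (1 + 0.0420/4)^4 − 1 = 4.267%
Meridian Savings: compounded annually, EAR = 3.790%
The highest effective annual rate is Juniper Bank at 4.643%.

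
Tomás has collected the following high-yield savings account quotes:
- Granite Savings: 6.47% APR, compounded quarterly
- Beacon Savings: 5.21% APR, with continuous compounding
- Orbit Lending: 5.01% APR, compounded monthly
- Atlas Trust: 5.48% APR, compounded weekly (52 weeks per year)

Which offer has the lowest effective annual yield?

Granite Savings: (1 + 0.0647/4)^4 − 1 = 6.629%
Beacon Savings: e^0.0521 − 1 = 5.348%
Orbit Lending: (1 + 0.0501/12)^12 − 1 = 5.127%
Atlas Trust: (1 + 0.0548/52)^52 − 1 = 5.630%
The lowest effective annual rate is Orbit Lending at 5.127%.

Orbit Lending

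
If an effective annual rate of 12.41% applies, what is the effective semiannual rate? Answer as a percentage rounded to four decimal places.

The per-half-year rate i satisfies (1 + i)^2 = 1 + 0.1241.
i = 1.1241^(1/2) − 1 = 0.0602358 = 6.0236%.

6.0236%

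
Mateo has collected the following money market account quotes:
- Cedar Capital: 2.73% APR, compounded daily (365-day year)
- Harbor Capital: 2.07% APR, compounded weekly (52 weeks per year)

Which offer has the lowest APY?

Cedar Capital: (1 + 0.0273/365)^365 − 1 = 2.768%
Harbor Capital: (1 + 0.0207/52)^52 − 1 = 2.091%
The lowest effective annual rate is Harbor Capital at 2.091%.

Harbor Capital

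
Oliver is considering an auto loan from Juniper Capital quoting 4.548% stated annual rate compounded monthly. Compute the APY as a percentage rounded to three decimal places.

4.644%

EAR = (1 + 0.04548/12)^12 − 1.
= (1 + 0.003790)^12 − 1 = 1.046440 − 1 = 4.644%.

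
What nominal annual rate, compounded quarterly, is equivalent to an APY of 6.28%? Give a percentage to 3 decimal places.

6.137%

(1 + r/4)^4 − 1 = 0.0628, so 1 + r/4 = 1.0628^(1/4).
r/4 = 0.015343, so r = 0.061373 = 6.137%.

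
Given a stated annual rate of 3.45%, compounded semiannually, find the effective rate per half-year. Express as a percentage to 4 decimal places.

1.7250%

With a nominal annual rate compounded semiannually, the periodic rate is the nominal rate divided by 2.
i = 0.0345 / 2 = 0.0172500 = 1.7250%.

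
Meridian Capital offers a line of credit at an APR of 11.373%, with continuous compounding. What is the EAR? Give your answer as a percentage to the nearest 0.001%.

With continuous compounding, EAR = e^0.11373 − 1.
e^0.11373 = 1.120450, so EAR = 0.120450 = 12.045%.

12.045%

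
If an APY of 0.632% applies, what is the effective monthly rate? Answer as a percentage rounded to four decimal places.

0.0525%

The per-month rate i satisfies (1 + i)^12 = 1 + 0.00632.
i = 1.00632^(1/12) − 1 = 0.0005251 = 0.0525%.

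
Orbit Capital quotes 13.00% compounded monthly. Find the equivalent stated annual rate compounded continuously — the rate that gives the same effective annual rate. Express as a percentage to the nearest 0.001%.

EAR = (1 + 0.1300/12)^12 − 1 = 0.138032.
Equivalent continuous rate: r = ln(1 + 0.138032) = 0.129301 = 12.930%.

12.930%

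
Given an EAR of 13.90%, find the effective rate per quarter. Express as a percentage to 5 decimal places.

The per-quarter rate i satisfies (1 + i)^4 = 1 + 0.1390.
i = 1.1390^(1/4) − 1 = 0.0330728 = 3.30728%.

3.30728%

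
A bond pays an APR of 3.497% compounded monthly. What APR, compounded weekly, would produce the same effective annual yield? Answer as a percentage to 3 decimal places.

3.493%

EAR = (1 + 0.03497/12)^12 − 1 = 0.035536.
Solve (1 + r/52)^52 = 1.035536: r/52 = 1.035536^(1/52) − 1 = 0.000672, so r = 0.034931 = 3.493%.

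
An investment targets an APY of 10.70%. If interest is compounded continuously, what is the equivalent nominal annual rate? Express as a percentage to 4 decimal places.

Continuous: nominal r satisfies e^r − 1 = 0.1070.
r = ln(1 + 0.1070) = ln(1.1070) = 0.101654 = 10.1654%.

10.1654%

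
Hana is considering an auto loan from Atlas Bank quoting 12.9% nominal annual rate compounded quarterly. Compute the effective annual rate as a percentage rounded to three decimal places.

EAR = (1 + 0.129/4)^4 − 1.
= (1 + 0.032250)^4 − 1 = 1.135376 − 1 = 13.538%.

13.538%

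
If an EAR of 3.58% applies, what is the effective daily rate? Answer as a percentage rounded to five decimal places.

The per-day rate i satisfies (1 + i)^365 = 1 + 0.0358.
i = 1.0358^(1/365) − 1 = 0.0000964 = 0.00964%.

0.00964%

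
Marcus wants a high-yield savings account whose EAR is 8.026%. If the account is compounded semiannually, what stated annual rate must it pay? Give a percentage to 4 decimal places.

(1 + r/2)^2 − 1 = 0.08026, so 1 + r/2 = 1.08026^(1/2).
r/2 = 0.039356, so r = 0.078711 = 7.8711%.

7.8711%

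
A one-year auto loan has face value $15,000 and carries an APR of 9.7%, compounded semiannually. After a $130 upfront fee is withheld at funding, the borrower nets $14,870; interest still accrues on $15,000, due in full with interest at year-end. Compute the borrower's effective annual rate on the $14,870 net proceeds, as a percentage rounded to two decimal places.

10.90%

Amount owed after one year: 15,000 × (1 + 0.097/2)^2 = 15,000 × 1.099352 = $16,490.28.
Effective rate on net proceeds: 16,490.28 / 14,870 − 1 = 0.108963 = 10.90%.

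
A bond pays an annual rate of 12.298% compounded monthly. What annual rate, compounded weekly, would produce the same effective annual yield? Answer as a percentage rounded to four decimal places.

12.2498%

EAR = (1 + 0.12298/12)^12 − 1 = 0.130154.
Solve (1 + r/52)^52 = 1.130154: r/52 = 1.130154^(1/52) − 1 = 0.002356, so r = 0.122498 = 12.2498%.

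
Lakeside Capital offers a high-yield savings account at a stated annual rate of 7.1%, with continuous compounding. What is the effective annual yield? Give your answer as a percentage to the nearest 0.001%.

With continuous compounding, EAR = e^0.071 − 1.
e^0.071 = 1.073581, so EAR = 0.073581 = 7.358%.

7.358%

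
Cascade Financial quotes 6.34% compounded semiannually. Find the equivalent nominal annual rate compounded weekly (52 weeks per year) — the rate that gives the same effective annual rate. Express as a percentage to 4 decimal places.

EAR = (1 + 0.0634/2)^2 − 1 = 0.064405.
Solve (1 + r/52)^52 = 1.064405: r/52 = 1.064405^(1/52) − 1 = 0.001201, so r = 0.062453 = 6.2453%.

6.2453%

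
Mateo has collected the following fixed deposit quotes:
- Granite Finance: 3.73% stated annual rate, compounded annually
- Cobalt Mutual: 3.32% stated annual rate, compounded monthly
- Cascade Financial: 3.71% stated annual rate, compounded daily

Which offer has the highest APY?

Granite Finance: compounded annually, EAR = 3.730%
Cobalt Mutual: (1 + 0.0332/12)^12 − 1 = 3.371%
Cascade Financial: (1 + 0.0371/365)^365 − 1 = 3.779%
The highest effective annual rate is Cascade Financial at 3.779%.

Cascade Financial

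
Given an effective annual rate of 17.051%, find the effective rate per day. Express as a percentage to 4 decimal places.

0.0431%

The per-day rate i satisfies (1 + i)^365 = 1 + 0.17051.
i = 1.17051^(1/365) − 1 = 0.0004314 = 0.0431%.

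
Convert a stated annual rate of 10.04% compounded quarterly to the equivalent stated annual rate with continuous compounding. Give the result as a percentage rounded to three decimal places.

9.916%

EAR = (1 + 0.1004/4)^4 − 1 = 0.104244.
Equivalent continuous rate: r = ln(1 + 0.104244) = 0.099161 = 9.916%.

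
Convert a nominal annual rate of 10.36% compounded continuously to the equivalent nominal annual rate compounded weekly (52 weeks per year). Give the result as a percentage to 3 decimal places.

10.370%

EAR under continuous compounding: e^0.1036 − 1 = 0.109157.
Solve (1 + r/52)^52 = 1.109157: r/52 = 1.109157^(1/52) − 1 = 0.001994, so r = 0.103703 = 10.370%.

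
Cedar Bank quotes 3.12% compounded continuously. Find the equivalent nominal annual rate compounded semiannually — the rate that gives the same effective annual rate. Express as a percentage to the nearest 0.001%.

EAR under continuous compounding: e^0.0312 − 1 = 0.031692.
Solve (1 + r/2)^2 = 1.031692: r/2 = 1.031692^(1/2) − 1 = 0.015722, so r = 0.031445 = 3.144%.

3.144%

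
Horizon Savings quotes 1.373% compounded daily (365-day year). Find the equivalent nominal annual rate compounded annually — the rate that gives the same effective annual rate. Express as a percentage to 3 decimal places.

EAR = (1 + 0.01373/365)^365 − 1 = 0.013824.
Compounded annually, the equivalent nominal rate is the EAR itself: 1.382%.

1.382%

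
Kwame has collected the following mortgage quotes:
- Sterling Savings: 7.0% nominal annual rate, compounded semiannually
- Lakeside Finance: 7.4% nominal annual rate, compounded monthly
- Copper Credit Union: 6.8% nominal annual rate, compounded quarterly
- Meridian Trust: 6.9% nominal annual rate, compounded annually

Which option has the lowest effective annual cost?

Meridian Trust

Sterling Savings: (1 + 0.070/2)^2 − 1 = 7.122%
Lakeside Finance: (1 + 0.074/12)^12 − 1 = 7.656%
Copper Credit Union: (1 + 0.068/4)^4 − 1 = 6.975%
Meridian Trust: compounded annually, EAR = 6.900%
The lowest effective annual rate is Meridian Trust at 6.900%.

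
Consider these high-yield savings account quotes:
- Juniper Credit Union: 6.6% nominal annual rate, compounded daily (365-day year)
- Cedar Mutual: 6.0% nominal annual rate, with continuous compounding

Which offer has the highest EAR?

Juniper Credit Union

Juniper Credit Union: (1 + 0.066/365)^365 − 1 = 6.822%
Cedar Mutual: e^0.060 − 1 = 6.184%
The highest effective annual rate is Juniper Credit Union at 6.822%.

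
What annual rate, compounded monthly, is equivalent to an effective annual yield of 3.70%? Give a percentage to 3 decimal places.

3.639%

(1 + r/12)^12 − 1 = 0.0370, so 1 + r/12 = 1.0370^(1/12).
r/12 = 0.003032, so r = 0.036387 = 3.639%.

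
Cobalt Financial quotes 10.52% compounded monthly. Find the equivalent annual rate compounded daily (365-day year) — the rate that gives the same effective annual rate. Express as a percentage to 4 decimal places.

10.4757%

EAR = (1 + 0.1052/12)^12 − 1 = 0.110424.
Solve (1 + r/365)^365 = 1.110424: r/365 = 1.110424^(1/365) − 1 = 0.000287, so r = 0.104757 = 10.4757%.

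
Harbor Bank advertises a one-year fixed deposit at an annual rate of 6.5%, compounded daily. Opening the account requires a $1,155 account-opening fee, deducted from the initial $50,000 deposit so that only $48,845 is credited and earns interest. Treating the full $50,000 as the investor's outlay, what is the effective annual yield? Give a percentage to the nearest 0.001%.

Value after one year: 48,845 × (1 + 0.065/365)^365 = 48,845 × 1.067153 = $52,125.08.
Effective yield on the $50,000 outlay: 52,125.08 / 50,000 − 1 = 0.042502 = 4.250%.

4.250%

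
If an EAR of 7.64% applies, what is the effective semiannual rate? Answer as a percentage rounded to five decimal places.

3.74970%

The per-half-year rate i satisfies (1 + i)^2 = 1 + 0.0764.
i = 1.0764^(1/2) − 1 = 0.0374970 = 3.74970%.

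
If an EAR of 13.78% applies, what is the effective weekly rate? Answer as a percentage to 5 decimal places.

The per-week rate i satisfies (1 + i)^52 = 1 + 0.1378.
i = 1.1378^(1/52) − 1 = 0.0024857 = 0.24857%.

0.24857%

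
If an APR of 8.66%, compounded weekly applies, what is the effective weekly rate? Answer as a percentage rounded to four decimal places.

0.1665%

With a nominal annual rate compounded weekly, the periodic rate is the nominal rate divided by 52.
i = 0.0866 / 52 = 0.0016654 = 0.1665%.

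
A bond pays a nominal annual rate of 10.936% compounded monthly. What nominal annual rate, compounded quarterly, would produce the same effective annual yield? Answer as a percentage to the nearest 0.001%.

11.036%

EAR = (1 + 0.10936/12)^12 − 1 = 0.115011.
Solve (1 + r/4)^4 = 1.115011: r/4 = 1.115011^(1/4) − 1 = 0.027590, so r = 0.110360 = 11.036%.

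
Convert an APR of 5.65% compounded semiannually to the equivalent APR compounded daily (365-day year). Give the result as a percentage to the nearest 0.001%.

5.572%

EAR = (1 + 0.0565/2)^2 − 1 = 0.057298.
Solve (1 + r/365)^365 = 1.057298: r/365 = 1.057298^(1/365) − 1 = 0.000153, so r = 0.055721 = 5.572%.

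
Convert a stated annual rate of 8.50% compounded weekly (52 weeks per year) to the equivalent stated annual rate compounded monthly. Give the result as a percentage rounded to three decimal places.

8.523%

EAR = (1 + 0.0850/52)^52 − 1 = 0.088642.
Solve (1 + r/12)^12 = 1.088642: r/12 = 1.088642^(1/12) − 1 = 0.007103, so r = 0.085232 = 8.523%.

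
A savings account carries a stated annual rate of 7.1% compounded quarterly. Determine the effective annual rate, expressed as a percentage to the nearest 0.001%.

7.291%

EAR = (1 + 0.071/4)^4 − 1.
= (1 + 0.017750)^4 − 1 = 1.072913 − 1 = 7.291%.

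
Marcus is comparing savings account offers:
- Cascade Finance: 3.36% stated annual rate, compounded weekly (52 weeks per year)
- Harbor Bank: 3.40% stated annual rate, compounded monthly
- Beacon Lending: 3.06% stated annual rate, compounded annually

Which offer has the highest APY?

Harbor Bank

Cascade Finance: (1 + 0.0336/52)^52 − 1 = 3.416%
Harbor Bank: (1 + 0.0340/12)^12 − 1 = 3.453%
Beacon Lending: compounded annually, EAR = 3.060%
The highest effective annual rate is Harbor Bank at 3.453%.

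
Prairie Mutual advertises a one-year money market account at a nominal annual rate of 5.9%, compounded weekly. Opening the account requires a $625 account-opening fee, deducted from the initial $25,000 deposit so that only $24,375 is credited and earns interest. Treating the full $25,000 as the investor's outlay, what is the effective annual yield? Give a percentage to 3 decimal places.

3.422%

Value after one year: 24,375 × (1 + 0.059/52)^52 = 24,375 × 1.060740 = $25,855.53.
Effective yield on the $25,000 outlay: 25,855.53 / 25,000 − 1 = 0.034221 = 3.422%.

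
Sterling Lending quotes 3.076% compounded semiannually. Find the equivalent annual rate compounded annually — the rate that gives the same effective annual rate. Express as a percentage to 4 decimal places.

3.0997%

EAR = (1 + 0.03076/2)^2 − 1 = 0.030997.
Compounded annually, the equivalent nominal rate is the EAR itself: 3.0997%.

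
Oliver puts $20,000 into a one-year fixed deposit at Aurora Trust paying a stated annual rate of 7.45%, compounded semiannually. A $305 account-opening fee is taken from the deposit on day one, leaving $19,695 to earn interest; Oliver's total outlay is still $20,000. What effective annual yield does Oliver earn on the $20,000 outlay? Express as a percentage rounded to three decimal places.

5.948%

Value after one year: 19,695 × (1 + 0.0745/2)^2 = 19,695 × 1.075888 = $21,189.61.
Effective yield on the $20,000 outlay: 21,189.61 / 20,000 − 1 = 0.059480 = 5.948%.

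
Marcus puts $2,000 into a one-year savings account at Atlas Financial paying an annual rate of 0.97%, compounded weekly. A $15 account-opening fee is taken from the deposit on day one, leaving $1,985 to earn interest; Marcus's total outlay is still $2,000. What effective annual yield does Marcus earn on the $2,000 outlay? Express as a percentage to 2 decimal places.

Value after one year: 1,985 × (1 + 0.0097/52)^52 = 1,985 × 1.009746 = $2,004.35.
Effective yield on the $2,000 outlay: 2,004.35 / 2,000 − 1 = 0.002173 = 0.22%.

0.22%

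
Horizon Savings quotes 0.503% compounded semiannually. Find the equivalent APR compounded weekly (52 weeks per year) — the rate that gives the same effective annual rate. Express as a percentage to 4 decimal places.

0.5024%

EAR = (1 + 0.00503/2)^2 − 1 = 0.005036.
Solve (1 + r/52)^52 = 1.005036: r/52 = 1.005036^(1/52) − 1 = 0.000097, so r = 0.005024 = 0.5024%.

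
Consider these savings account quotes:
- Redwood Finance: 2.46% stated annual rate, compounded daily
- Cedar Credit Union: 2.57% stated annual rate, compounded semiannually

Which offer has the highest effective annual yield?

Redwood Finance: (1 + 0.0246/365)^365 − 1 = 2.490%
Cedar Credit Union: (1 + 0.0257/2)^2 − 1 = 2.587%
The highest effective annual rate is Cedar Credit Union at 2.587%.

Cedar Credit Union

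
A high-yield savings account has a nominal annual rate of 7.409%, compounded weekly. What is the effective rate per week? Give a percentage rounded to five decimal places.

0.14248%

With a nominal annual rate compounded weekly, the periodic rate is the nominal rate divided by 52.
i = 0.07409 / 52 = 0.0014248 = 0.14248%.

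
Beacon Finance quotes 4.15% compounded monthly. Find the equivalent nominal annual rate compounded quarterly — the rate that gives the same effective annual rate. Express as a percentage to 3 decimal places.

4.164%

EAR = (1 + 0.0415/12)^12 − 1 = 0.042299.
Solve (1 + r/4)^4 = 1.042299: r/4 = 1.042299^(1/4) − 1 = 0.010411, so r = 0.041644 = 4.164%.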